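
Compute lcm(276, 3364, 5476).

317766804

lcm(276, 3364) = 276·3364/gcd = 928464/4 = 232116
lcm(232116, 5476) = 232116·5476/gcd = 1271067216/4 = 317766804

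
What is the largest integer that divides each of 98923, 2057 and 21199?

17

gcd(98923, 2057): 98923 = 48·2057 + 187; 2057 = 11·187 + 0 → 187
gcd(187, 21199): 21199 = 113·187 + 68; 187 = 2·68 + 51; 68 = 1·51 + 17; 51 = 3·17 + 0 → 17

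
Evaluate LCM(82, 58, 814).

82 = 2 · 41; 58 = 2 · 29; 814 = 2 · 11 · 37
lcm takes max exponent of each prime: 2 · 11 · 29 · 37 · 41 = 967846

967846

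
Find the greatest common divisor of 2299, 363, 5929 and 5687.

gcd(2299, 363): 2299 = 6·363 + 121; 363 = 3·121 + 0 → 121
gcd(121, 5929): 5929 = 49·121 + 0 → 121
gcd(121, 5687): 5687 = 47·121 + 0 → 121

121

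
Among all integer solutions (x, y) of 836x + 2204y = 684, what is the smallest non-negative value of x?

Euclid: 2204 = 2·836 + 532; 836 = 1·532 + 304; 532 = 1·304 + 228; 304 = 1·228 + 76; 228 = 3·76 + 0 → gcd = 76; 684 = 76·9.
Back-substitution yields 836·(8) + 2204·(-3) = 76, so one solution is x = 8·9 = 72, y = -3·9 = -27.
Solutions in x differ by 2204/76 = 29; the one in [0, 29) is 72 mod 29 = 14.

14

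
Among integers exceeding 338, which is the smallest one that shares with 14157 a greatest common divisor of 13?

14157 = 13·1089. Any m with gcd(m, 14157) = 13 is a multiple of 13, say 13s, with s coprime to 1089.
Need s > 338/13, so s ≥ 27. First s ≥ 27 with gcd(s, 1089) = 1 is s = 28. Thus m = 13·28 = 364.

364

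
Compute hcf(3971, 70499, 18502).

11

3971 = 11 · 19²; 70499 = 11 · 13 · 17 · 29; 18502 = 2 · 11 · 29²
gcd takes min exponent of each prime: 11 = 11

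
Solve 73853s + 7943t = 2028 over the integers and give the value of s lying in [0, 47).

Euclid: 73853 = 9·7943 + 2366; 7943 = 3·2366 + 845; 2366 = 2·845 + 676; 845 = 1·676 + 169; 676 = 4·169 + 0 → gcd = 169; 2028 = 169·12.
Back-substitution yields 73853·(-10) + 7943·(93) = 169, so one solution is s = -10·12 = -120, t = 93·12 = 1116.
Solutions in s differ by 7943/169 = 47; the one in [0, 47) is -120 mod 47 = 21.

21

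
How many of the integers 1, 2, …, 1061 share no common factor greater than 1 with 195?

195 = 3·5·13. Inclusion–exclusion on these primes:
1061 − ⌊1061/3⌋ − ⌊1061/5⌋ − ⌊1061/13⌋ + ⌊1061/15⌋ + ⌊1061/39⌋ + ⌊1061/65⌋ − ⌊1061/195⌋ = 523

523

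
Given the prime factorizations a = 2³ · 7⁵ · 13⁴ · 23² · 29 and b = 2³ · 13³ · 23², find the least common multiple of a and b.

max exponent per prime: 2³ · 7⁵ · 13⁴ · 23² · 29 = 58912474695256

58912474695256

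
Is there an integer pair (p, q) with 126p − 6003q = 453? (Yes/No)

gcd(126, 6003): 6003 = 47·126 + 81; 126 = 1·81 + 45; 81 = 1·45 + 36; 45 = 1·36 + 9; 36 = 4·9 + 0 → 9
9 does not divide 453, so a solution does not exist.

No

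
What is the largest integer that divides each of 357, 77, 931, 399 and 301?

357 = 3 · 7 · 17; 77 = 7 · 11; 931 = 7² · 19; 399 = 3 · 7 · 19; 301 = 7 · 43
gcd takes min exponent of each prime: 7 = 7

7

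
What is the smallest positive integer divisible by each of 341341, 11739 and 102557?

lcm(341341, 11739) = 341341·11739/gcd = 4007001999/91 = 44032989
lcm(44032989, 102557) = 44032989·102557/gcd = 4515891252873/91 = 49625178603

49625178603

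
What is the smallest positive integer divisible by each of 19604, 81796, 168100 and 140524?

3502098028243100

19604 = 2² · 13² · 29; 81796 = 2² · 11² · 13²; 168100 = 2² · 5² · 41²; 140524 = 2² · 19 · 43²
lcm takes max exponent of each prime: 2² · 5² · 11² · 13² · 19 · 29 · 41² · 43² = 3502098028243100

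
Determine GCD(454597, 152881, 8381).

289

gcd(454597, 152881): 454597 = 2·152881 + 148835; 152881 = 1·148835 + 4046; 148835 = 36·4046 + 3179; 4046 = 1·3179 + 867; 3179 = 3·867 + 578; 867 = 1·578 + 289; 578 = 2·289 + 0 → 289
gcd(289, 8381): 8381 = 29·289 + 0 → 289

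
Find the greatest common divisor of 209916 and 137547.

209916 = 2² · 3² · 7³ · 17
137547 = 3² · 17 · 29 · 31
Common: 3² · 17 = 153

153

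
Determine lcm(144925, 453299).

144925 = 5² · 11 · 17 · 31; 453299 = 7² · 11 · 29²
max exponents: 5² · 7² · 11 · 17 · 29² · 31 = 5972214325

5972214325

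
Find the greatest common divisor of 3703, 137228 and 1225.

7

gcd(3703, 137228): 137228 = 37·3703 + 217; 3703 = 17·217 + 14; 217 = 15·14 + 7; 14 = 2·7 + 0 → 7
gcd(7, 1225): 1225 = 175·7 + 0 → 7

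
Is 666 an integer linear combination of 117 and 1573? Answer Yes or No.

No

gcd(117, 1573): 1573 = 13·117 + 52; 117 = 2·52 + 13; 52 = 4·13 + 0 → 13
13 does not divide 666, so a solution does not exist.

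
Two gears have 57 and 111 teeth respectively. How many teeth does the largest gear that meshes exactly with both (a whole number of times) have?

3

57 = 3 · 19
111 = 3 · 37
Common: 3 = 3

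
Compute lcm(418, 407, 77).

108262

418 = 2 · 11 · 19; 407 = 11 · 37; 77 = 7 · 11
lcm takes max exponent of each prime: 2 · 7 · 11 · 19 · 37 = 108262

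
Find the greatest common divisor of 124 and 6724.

4

124 = 2² · 31
6724 = 2² · 41²
Common: 2² = 4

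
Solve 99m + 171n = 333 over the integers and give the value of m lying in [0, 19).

Reduce mod 171: 99m ≡ 333 (mod 171). With g = gcd(99, 171) = 9 dividing 333, divide through: 11m ≡ 37 (mod 19).
Since gcd(11, 19) = 1, m ≡ 37·(11)⁻¹ ≡ 12 (mod 19). Smallest non-negative: 12.

12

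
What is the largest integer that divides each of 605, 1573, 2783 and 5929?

121

605 = 5 · 11²; 1573 = 11² · 13; 2783 = 11² · 23; 5929 = 7² · 11²
gcd takes min exponent of each prime: 11² = 121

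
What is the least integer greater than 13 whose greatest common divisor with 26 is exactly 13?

39

26 = 13·2. Any m with gcd(m, 26) = 13 is a multiple of 13, say 13s, with s coprime to 2.
Need s > 13/13, so s ≥ 2. First s ≥ 2 with gcd(s, 2) = 1 is s = 3. Thus m = 13·3 = 39.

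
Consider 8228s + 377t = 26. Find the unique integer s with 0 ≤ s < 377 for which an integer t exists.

gcd(8228, 377) = 1 (Euclid: 8228 = 21·377 + 311; 377 = 1·311 + 66; 311 = 4·66 + 47; 66 = 1·47 + 19; 47 = 2·19 + 9; 19 = 2·9 + 1; 9 = 9·1 + 0), and 1 | 26.
Extended Euclid: 8228·(-40) + 377·(873) = 1. Scale by 26: s₀ = -1040.
General solution s = s₀ + 377k; reducing mod 377 gives s = 91 (and t = -1986).

91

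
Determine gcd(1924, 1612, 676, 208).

52

gcd(1924, 1612): 1924 = 1·1612 + 312; 1612 = 5·312 + 52; 312 = 6·52 + 0 → 52
gcd(52, 676): 676 = 13·52 + 0 → 52
gcd(52, 208): 208 = 4·52 + 0 → 52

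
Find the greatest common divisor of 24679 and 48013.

24679 = 23 · 29 · 37
48013 = 7 · 19³
Common: 1 = 1

1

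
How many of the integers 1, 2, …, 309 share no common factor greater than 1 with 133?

133 = 7·19. Inclusion–exclusion on these primes:
309 − ⌊309/7⌋ − ⌊309/19⌋ + ⌊309/133⌋ = 251

251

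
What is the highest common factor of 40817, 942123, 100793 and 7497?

833

40817 = 7⁴ · 17; 942123 = 3 · 7² · 13 · 17 · 29; 100793 = 7² · 11² · 17; 7497 = 3² · 7² · 17
gcd takes min exponent of each prime: 7² · 17 = 833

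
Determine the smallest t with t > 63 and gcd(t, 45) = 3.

gcd(t, 45) = 3 forces 3 | t; write t = 3s. Then gcd(3s, 3·15) = 3·gcd(s, 15), so need gcd(s, 15) = 1.
3s > 63 gives s ≥ 22. The least s ≥ 22 coprime to 15 is 22, so t = 3·22 = 66.

66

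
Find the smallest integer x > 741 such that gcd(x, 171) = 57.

798

171 = 57·3. Any x with gcd(x, 171) = 57 is a multiple of 57, say 57s, with s coprime to 3.
Need s > 741/57, so s ≥ 14. First s ≥ 14 with gcd(s, 3) = 1 is s = 14. Thus x = 57·14 = 798.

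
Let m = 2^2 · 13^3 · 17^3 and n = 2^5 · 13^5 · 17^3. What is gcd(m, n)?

43175444

min exponent per shared prime: 2^2 · 13^3 · 17^3 = 43175444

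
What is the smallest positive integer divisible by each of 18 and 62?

558

gcd first: 62 = 3·18 + 8; 18 = 2·8 + 2; 8 = 4·2 + 0 → gcd = 2
lcm = 18·62/gcd = 1116/2 = 558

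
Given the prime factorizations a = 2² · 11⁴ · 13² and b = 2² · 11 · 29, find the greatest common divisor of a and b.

44

min exponent per shared prime: 2² · 11 = 44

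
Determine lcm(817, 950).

gcd first: 950 = 1·817 + 133; 817 = 6·133 + 19; 133 = 7·19 + 0 → gcd = 19
lcm = 817·950/gcd = 776150/19 = 40850

40850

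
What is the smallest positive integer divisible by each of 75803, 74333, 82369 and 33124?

75803 = 7³ · 13 · 17; 74333 = 7² · 37 · 41; 82369 = 7² · 41²; 33124 = 2² · 7² · 13²
lcm takes max exponent of each prime: 2² · 7³ · 13² · 17 · 37 · 41² = 245165397932

245165397932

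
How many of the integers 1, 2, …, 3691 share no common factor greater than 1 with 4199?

3038

Prime factors of 4199: 13, 17, 19. Count integers ≤ 3691 divisible by none of them.
By inclusion–exclusion: 3691 − ⌊3691/13⌋ − ⌊3691/17⌋ − ⌊3691/19⌋ + ⌊3691/221⌋ + ⌊3691/247⌋ + ⌊3691/323⌋ − ⌊3691/4199⌋ = 3038.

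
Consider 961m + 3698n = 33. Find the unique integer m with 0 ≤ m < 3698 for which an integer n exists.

3167

Reduce mod 3698: 961m ≡ 33 (mod 3698). With g = gcd(961, 3698) = 1 dividing 33, divide through: 961m ≡ 33 (mod 3698).
Since gcd(961, 3698) = 1, m ≡ 33·(961)⁻¹ ≡ 3167 (mod 3698). Smallest non-negative: 3167.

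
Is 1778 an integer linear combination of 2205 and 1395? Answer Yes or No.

No

gcd(2205, 1395): 2205 = 1·1395 + 810; 1395 = 1·810 + 585; 810 = 1·585 + 225; 585 = 2·225 + 135; 225 = 1·135 + 90; 135 = 1·90 + 45; 90 = 2·45 + 0 → 45
45 does not divide 1778, so a solution does not exist.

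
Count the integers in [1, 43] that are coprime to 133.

35

Prime factors of 133: 7, 19. Count integers ≤ 43 divisible by none of them.
By inclusion–exclusion: 43 − ⌊43/7⌋ − ⌊43/19⌋ + ⌊43/133⌋ = 35.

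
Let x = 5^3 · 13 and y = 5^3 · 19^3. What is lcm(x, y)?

11145875

max exponent per prime: 5^3 · 13 · 19^3 = 11145875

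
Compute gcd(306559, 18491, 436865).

11

gcd(306559, 18491): 306559 = 16·18491 + 10703; 18491 = 1·10703 + 7788; 10703 = 1·7788 + 2915; 7788 = 2·2915 + 1958; 2915 = 1·1958 + 957; 1958 = 2·957 + 44; 957 = 21·44 + 33; 44 = 1·33 + 11; 33 = 3·11 + 0 → 11
gcd(11, 436865): 436865 = 39715·11 + 0 → 11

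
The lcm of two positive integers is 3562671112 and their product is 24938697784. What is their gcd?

7

From gcd × lcm = mn: gcd = 24938697784 / 3562671112 = 7.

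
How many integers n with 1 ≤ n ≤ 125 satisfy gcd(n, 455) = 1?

79

Prime factors of 455: 5, 7, 13. Count integers ≤ 125 divisible by none of them.
By inclusion–exclusion: 125 − ⌊125/5⌋ − ⌊125/7⌋ − ⌊125/13⌋ + ⌊125/35⌋ + ⌊125/65⌋ + ⌊125/91⌋ − ⌊125/455⌋ = 79.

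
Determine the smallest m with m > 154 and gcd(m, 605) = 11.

176

gcd(m, 605) = 11 forces 11 | m; write m = 11s. Then gcd(11s, 11·55) = 11·gcd(s, 55), so need gcd(s, 55) = 1.
11s > 154 gives s ≥ 15. The least s ≥ 15 coprime to 55 is 16, so m = 11·16 = 176.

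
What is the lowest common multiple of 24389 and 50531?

gcd first: 50531 = 2·24389 + 1753; 24389 = 13·1753 + 1600; 1753 = 1·1600 + 153; 1600 = 10·153 + 70; 153 = 2·70 + 13; 70 = 5·13 + 5; 13 = 2·5 + 3; 5 = 1·3 + 2; 3 = 1·2 + 1; 2 = 2·1 + 0 → gcd = 1
lcm = 24389·50531/gcd = 1232400559/1 = 1232400559

1232400559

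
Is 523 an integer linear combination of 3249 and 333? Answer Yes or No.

No

gcd(3249, 333): 3249 = 9·333 + 252; 333 = 1·252 + 81; 252 = 3·81 + 9; 81 = 9·9 + 0 → 9
9 does not divide 523, so a solution does not exist.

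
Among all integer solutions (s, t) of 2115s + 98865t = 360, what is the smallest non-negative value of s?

1496

Euclid: 98865 = 46·2115 + 1575; 2115 = 1·1575 + 540; 1575 = 2·540 + 495; 540 = 1·495 + 45; 495 = 11·45 + 0 → gcd = 45; 360 = 45·8.
Back-substitution yields 2115·(187) + 98865·(-4) = 45, so one solution is s = 187·8 = 1496, t = -4·8 = -32.
Solutions in s differ by 98865/45 = 2197; the one in [0, 2197) is 1496 mod 2197 = 1496.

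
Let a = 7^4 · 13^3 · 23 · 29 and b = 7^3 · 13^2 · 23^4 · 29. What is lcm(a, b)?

42808652628833

max exponent per prime: 7^4 · 13^3 · 23^4 · 29 = 42808652628833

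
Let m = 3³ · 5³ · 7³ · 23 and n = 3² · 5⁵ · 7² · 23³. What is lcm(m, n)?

max exponent per prime: 3³ · 5⁵ · 7³ · 23³ = 352120584375

352120584375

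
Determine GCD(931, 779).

19

Euclid: 931 = 1·779 + 152; 779 = 5·152 + 19; 152 = 8·19 + 0. Last nonzero remainder: 19.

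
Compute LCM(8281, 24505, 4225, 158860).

1128700300

8281 = 7² · 13²; 24505 = 5 · 13² · 29; 4225 = 5² · 13²; 158860 = 2² · 5 · 13² · 47
lcm takes max exponent of each prime: 2² · 5² · 7² · 13² · 29 · 47 = 1128700300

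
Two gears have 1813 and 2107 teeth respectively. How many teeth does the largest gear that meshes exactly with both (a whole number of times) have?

Euclid: 2107 = 1·1813 + 294; 1813 = 6·294 + 49; 294 = 6·49 + 0. Last nonzero remainder: 49.

49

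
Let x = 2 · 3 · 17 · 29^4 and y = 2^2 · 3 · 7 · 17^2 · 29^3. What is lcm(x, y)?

max exponent per prime: 2^2 · 3 · 7 · 17^2 · 29^4 = 17169953556

17169953556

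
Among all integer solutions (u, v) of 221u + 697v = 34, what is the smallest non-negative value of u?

Euclid: 697 = 3·221 + 34; 221 = 6·34 + 17; 34 = 2·17 + 0 → gcd = 17; 34 = 17·2.
Back-substitution yields 221·(19) + 697·(-6) = 17, so one solution is u = 19·2 = 38, v = -6·2 = -12.
Solutions in u differ by 697/17 = 41; the one in [0, 41) is 38 mod 41 = 38.

38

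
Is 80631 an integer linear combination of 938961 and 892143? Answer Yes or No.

By Bézout, 938961m − 892143n = 80631 has integer solutions iff gcd(938961, 892143) | 80631.
Euclid: 938961 = 1·892143 + 46818; 892143 = 19·46818 + 2601; 46818 = 18·2601 + 0. gcd = 2601; 80631 mod 2601 = 0. Yes.

Yes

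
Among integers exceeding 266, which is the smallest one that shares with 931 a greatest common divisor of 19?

931 = 19·49. Any a with gcd(a, 931) = 19 is a multiple of 19, say 19s, with s coprime to 49.
Need s > 266/19, so s ≥ 15. First s ≥ 15 with gcd(s, 49) = 1 is s = 15. Thus a = 19·15 = 285.

285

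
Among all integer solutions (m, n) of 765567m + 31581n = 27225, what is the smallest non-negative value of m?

16

Reduce mod 31581: 765567m ≡ 27225 (mod 31581). With g = gcd(765567, 31581) = 1089 dividing 27225, divide through: 703m ≡ 25 (mod 29).
Since gcd(703, 29) = 1, m ≡ 25·(703)⁻¹ ≡ 16 (mod 29). Smallest non-negative: 16.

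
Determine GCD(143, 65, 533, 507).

13

gcd(143, 65): 143 = 2·65 + 13; 65 = 5·13 + 0 → 13
gcd(13, 533): 533 = 41·13 + 0 → 13
gcd(13, 507): 507 = 39·13 + 0 → 13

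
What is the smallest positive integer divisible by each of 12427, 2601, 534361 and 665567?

11075700447

lcm(12427, 2601) = 12427·2601/gcd = 32322627/289 = 111843
lcm(111843, 534361) = 111843·534361/gcd = 59764537323/12427 = 4809249
lcm(4809249, 665567) = 4809249·665567/gcd = 3200877429183/289 = 11075700447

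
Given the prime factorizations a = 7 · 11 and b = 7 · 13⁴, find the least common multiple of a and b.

2199197

max exponent per prime: 7 · 11 · 13⁴ = 2199197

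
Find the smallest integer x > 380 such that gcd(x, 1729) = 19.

gcd(x, 1729) = 19 forces 19 | x; write x = 19s. Then gcd(19s, 19·91) = 19·gcd(s, 91), so need gcd(s, 91) = 1.
19s > 380 gives s ≥ 21. The least s ≥ 21 coprime to 91 is 22, so x = 19·22 = 418.

418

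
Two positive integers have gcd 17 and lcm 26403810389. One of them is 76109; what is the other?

5897657

p·q = gcd·lcm = 17·26403810389 = 448864776613, so q = 448864776613/76109 = 5897657.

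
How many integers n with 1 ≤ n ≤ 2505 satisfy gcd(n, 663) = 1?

1452

663 = 3·13·17. Inclusion–exclusion on these primes:
2505 − ⌊2505/3⌋ − ⌊2505/13⌋ − ⌊2505/17⌋ + ⌊2505/39⌋ + ⌊2505/51⌋ + ⌊2505/221⌋ − ⌊2505/663⌋ = 1452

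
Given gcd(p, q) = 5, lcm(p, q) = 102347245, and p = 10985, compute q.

46585

Using pq = gcd(p,q)·lcm(p,q) = 5·102347245 = 511736225, we get q = 511736225/10985 = 46585.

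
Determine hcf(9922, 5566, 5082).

242

gcd(9922, 5566): 9922 = 1·5566 + 4356; 5566 = 1·4356 + 1210; 4356 = 3·1210 + 726; 1210 = 1·726 + 484; 726 = 1·484 + 242; 484 = 2·242 + 0 → 242
gcd(242, 5082): 5082 = 21·242 + 0 → 242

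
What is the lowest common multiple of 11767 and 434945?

11767 = 7 · 41²; 434945 = 5 · 7 · 17² · 43
max exponents: 5 · 7 · 17² · 41² · 43 = 731142545

731142545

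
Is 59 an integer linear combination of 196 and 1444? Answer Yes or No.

By Bézout, 196x − 1444y = 59 has integer solutions iff gcd(196, 1444) | 59.
Euclid: 1444 = 7·196 + 72; 196 = 2·72 + 52; 72 = 1·52 + 20; 52 = 2·20 + 12; 20 = 1·12 + 8; 12 = 1·8 + 4; 8 = 2·4 + 0. gcd = 4; 59 mod 4 = 3. No.

No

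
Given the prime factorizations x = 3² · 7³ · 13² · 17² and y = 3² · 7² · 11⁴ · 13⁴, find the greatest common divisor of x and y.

74529

min exponent per shared prime: 3² · 7² · 13² = 74529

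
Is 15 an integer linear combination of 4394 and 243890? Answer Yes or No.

By Bézout, 4394s − 243890t = 15 has integer solutions iff gcd(4394, 243890) | 15.
Euclid: 243890 = 55·4394 + 2220; 4394 = 1·2220 + 2174; 2220 = 1·2174 + 46; 2174 = 47·46 + 12; 46 = 3·12 + 10; 12 = 1·10 + 2; 10 = 5·2 + 0. gcd = 2; 15 mod 2 = 1. No.

No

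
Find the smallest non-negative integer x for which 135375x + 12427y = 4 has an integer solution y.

188

Reduce mod 12427: 135375x ≡ 4 (mod 12427). With g = gcd(135375, 12427) = 1 dividing 4, divide through: 135375x ≡ 4 (mod 12427).
Since gcd(135375, 12427) = 1, x ≡ 4·(135375)⁻¹ ≡ 188 (mod 12427). Smallest non-negative: 188.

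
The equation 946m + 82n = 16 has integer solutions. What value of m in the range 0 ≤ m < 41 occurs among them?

gcd(946, 82) = 2 (Euclid: 946 = 11·82 + 44; 82 = 1·44 + 38; 44 = 1·38 + 6; 38 = 6·6 + 2; 6 = 3·2 + 0), and 2 | 16.
Extended Euclid: 946·(-13) + 82·(150) = 2. Scale by 8: m₀ = -104.
General solution m = m₀ + 41t; reducing mod 41 gives m = 19 (and n = -219).

19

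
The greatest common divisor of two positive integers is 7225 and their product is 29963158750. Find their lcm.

4147150

For any two positive integers, gcd × lcm equals their product. Hence lcm = 29963158750 / 7225 = 4147150.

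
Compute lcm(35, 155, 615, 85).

2268735

35 = 5 · 7; 155 = 5 · 31; 615 = 3 · 5 · 41; 85 = 5 · 17
lcm takes max exponent of each prime: 3 · 5 · 7 · 17 · 31 · 41 = 2268735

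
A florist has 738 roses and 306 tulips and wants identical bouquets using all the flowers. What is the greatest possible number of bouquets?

18

Euclid: 738 = 2·306 + 126; 306 = 2·126 + 54; 126 = 2·54 + 18; 54 = 3·18 + 0. Last nonzero remainder: 18.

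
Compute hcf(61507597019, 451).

Euclid: 61507597019 = 136380481·451 + 88; 451 = 5·88 + 11; 88 = 8·11 + 0. Last nonzero remainder: 11.

11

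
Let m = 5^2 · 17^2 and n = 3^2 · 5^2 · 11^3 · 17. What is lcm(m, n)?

max exponent per prime: 3^2 · 5^2 · 11^3 · 17^2 = 86548275

86548275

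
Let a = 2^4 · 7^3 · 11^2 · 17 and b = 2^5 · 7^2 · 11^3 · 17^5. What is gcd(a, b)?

min exponent per shared prime: 2^4 · 7^2 · 11^2 · 17 = 1612688

1612688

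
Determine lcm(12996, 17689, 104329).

12996 = 2² · 3² · 19²; 17689 = 7² · 19²; 104329 = 17² · 19²
lcm takes max exponent of each prime: 2² · 3² · 7² · 17² · 19² = 184036356

184036356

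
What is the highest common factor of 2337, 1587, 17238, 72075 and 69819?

gcd(2337, 1587): 2337 = 1·1587 + 750; 1587 = 2·750 + 87; 750 = 8·87 + 54; 87 = 1·54 + 33; 54 = 1·33 + 21; 33 = 1·21 + 12; 21 = 1·12 + 9; 12 = 1·9 + 3; 9 = 3·3 + 0 → 3
gcd(3, 17238): 17238 = 5746·3 + 0 → 3
gcd(3, 72075): 72075 = 24025·3 + 0 → 3
gcd(3, 69819): 69819 = 23273·3 + 0 → 3

3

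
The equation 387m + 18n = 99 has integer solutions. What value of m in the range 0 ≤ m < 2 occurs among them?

Reduce mod 18: 387m ≡ 99 (mod 18). With g = gcd(387, 18) = 9 dividing 99, divide through: 43m ≡ 11 (mod 2).
Since gcd(43, 2) = 1, m ≡ 11·(43)⁻¹ ≡ 1 (mod 2). Smallest non-negative: 1.

1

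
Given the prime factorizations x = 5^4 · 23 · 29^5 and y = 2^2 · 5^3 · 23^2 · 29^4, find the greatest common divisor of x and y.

min exponent per shared prime: 5^3 · 23 · 29^4 = 2033432875

2033432875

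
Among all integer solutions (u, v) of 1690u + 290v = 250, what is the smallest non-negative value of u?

24

Euclid: 1690 = 5·290 + 240; 290 = 1·240 + 50; 240 = 4·50 + 40; 50 = 1·40 + 10; 40 = 4·10 + 0 → gcd = 10; 250 = 10·25.
Back-substitution yields 1690·(-6) + 290·(35) = 10, so one solution is u = -6·25 = -150, v = 35·25 = 875.
Solutions in u differ by 290/10 = 29; the one in [0, 29) is -150 mod 29 = 24.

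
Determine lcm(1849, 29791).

55083559

1849 = 43²; 29791 = 31³
max exponents: 31³ · 43² = 55083559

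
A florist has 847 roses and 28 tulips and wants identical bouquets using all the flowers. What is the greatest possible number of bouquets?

7

847 = 7 · 11²
28 = 2² · 7
Common: 7 = 7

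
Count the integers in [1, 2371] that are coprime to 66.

719

Prime factors of 66: 2, 3, 11. Count integers ≤ 2371 divisible by none of them.
By inclusion–exclusion: 2371 − ⌊2371/2⌋ − ⌊2371/3⌋ − ⌊2371/11⌋ + ⌊2371/6⌋ + ⌊2371/22⌋ + ⌊2371/33⌋ − ⌊2371/66⌋ = 719.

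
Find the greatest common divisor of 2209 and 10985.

Euclid: 10985 = 4·2209 + 2149; 2209 = 1·2149 + 60; 2149 = 35·60 + 49; 60 = 1·49 + 11; 49 = 4·11 + 5; 11 = 2·5 + 1; 5 = 5·1 + 0. Last nonzero remainder: 1.

1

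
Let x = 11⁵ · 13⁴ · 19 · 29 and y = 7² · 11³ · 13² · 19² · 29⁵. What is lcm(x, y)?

max exponent per prime: 7² · 11⁵ · 13⁴ · 19² · 29⁵ = 1668899199882298254871

1668899199882298254871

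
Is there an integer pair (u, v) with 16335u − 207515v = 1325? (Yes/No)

By Bézout, 16335u − 207515v = 1325 has integer solutions iff gcd(16335, 207515) | 1325.
Euclid: 207515 = 12·16335 + 11495; 16335 = 1·11495 + 4840; 11495 = 2·4840 + 1815; 4840 = 2·1815 + 1210; 1815 = 1·1210 + 605; 1210 = 2·605 + 0. gcd = 605; 1325 mod 605 = 115. No.

No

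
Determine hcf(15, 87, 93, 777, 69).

gcd(15, 87): 87 = 5·15 + 12; 15 = 1·12 + 3; 12 = 4·3 + 0 → 3
gcd(3, 93): 93 = 31·3 + 0 → 3
gcd(3, 777): 777 = 259·3 + 0 → 3
gcd(3, 69): 69 = 23·3 + 0 → 3

3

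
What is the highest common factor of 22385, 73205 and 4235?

605

22385 = 5 · 11² · 37; 73205 = 5 · 11⁴; 4235 = 5 · 7 · 11²
gcd takes min exponent of each prime: 5 · 11² = 605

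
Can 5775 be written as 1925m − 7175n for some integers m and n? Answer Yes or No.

Yes

By Bézout, 1925m − 7175n = 5775 has integer solutions iff gcd(1925, 7175) | 5775.
Euclid: 7175 = 3·1925 + 1400; 1925 = 1·1400 + 525; 1400 = 2·525 + 350; 525 = 1·350 + 175; 350 = 2·175 + 0. gcd = 175; 5775 mod 175 = 0. Yes.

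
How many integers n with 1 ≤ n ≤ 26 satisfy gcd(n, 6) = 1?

Prime factors of 6: 2, 3. Count integers ≤ 26 divisible by none of them.
By inclusion–exclusion: 26 − ⌊26/2⌋ − ⌊26/3⌋ + ⌊26/6⌋ = 9.

9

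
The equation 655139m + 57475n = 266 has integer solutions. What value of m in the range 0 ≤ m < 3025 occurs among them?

gcd(655139, 57475) = 19 (Euclid: 655139 = 11·57475 + 22914; 57475 = 2·22914 + 11647; 22914 = 1·11647 + 11267; 11647 = 1·11267 + 380; 11267 = 29·380 + 247; 380 = 1·247 + 133; 247 = 1·133 + 114; 133 = 1·114 + 19; 114 = 6·19 + 0), and 19 | 266.
Extended Euclid: 655139·(-454) + 57475·(5175) = 19. Scale by 14: m₀ = -6356.
General solution m = m₀ + 3025t; reducing mod 3025 gives m = 2719 (and n = -30993).

2719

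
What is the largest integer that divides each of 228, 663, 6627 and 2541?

gcd(228, 663): 663 = 2·228 + 207; 228 = 1·207 + 21; 207 = 9·21 + 18; 21 = 1·18 + 3; 18 = 6·3 + 0 → 3
gcd(3, 6627): 6627 = 2209·3 + 0 → 3
gcd(3, 2541): 2541 = 847·3 + 0 → 3

3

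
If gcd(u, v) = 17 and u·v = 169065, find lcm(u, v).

9945

For any two positive integers, gcd × lcm equals their product. Hence lcm = 169065 / 17 = 9945.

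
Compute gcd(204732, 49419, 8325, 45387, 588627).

gcd(204732, 49419): 204732 = 4·49419 + 7056; 49419 = 7·7056 + 27; 7056 = 261·27 + 9; 27 = 3·9 + 0 → 9
gcd(9, 8325): 8325 = 925·9 + 0 → 9
gcd(9, 45387): 45387 = 5043·9 + 0 → 9
gcd(9, 588627): 588627 = 65403·9 + 0 → 9

9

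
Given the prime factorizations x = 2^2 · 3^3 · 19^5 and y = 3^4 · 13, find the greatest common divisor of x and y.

27

min exponent per shared prime: 3^3 = 27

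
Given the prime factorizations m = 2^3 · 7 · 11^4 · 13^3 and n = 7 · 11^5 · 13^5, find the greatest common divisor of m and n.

min exponent per shared prime: 7 · 11^4 · 13^3 = 225163939

225163939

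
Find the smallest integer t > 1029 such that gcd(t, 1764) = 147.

gcd(t, 1764) = 147 forces 147 | t; write t = 147s. Then gcd(147s, 147·12) = 147·gcd(s, 12), so need gcd(s, 12) = 1.
147s > 1029 gives s ≥ 8. The least s ≥ 8 coprime to 12 is 11, so t = 147·11 = 1617.

1617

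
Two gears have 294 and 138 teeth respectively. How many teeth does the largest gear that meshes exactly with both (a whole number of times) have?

294 = 2 · 3 · 7²
138 = 2 · 3 · 23
Common: 2 · 3 = 6

6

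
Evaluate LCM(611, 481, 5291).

248677

611 = 13 · 47; 481 = 13 · 37; 5291 = 11 · 13 · 37
lcm takes max exponent of each prime: 11 · 13 · 37 · 47 = 248677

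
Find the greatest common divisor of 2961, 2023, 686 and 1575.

gcd(2961, 2023): 2961 = 1·2023 + 938; 2023 = 2·938 + 147; 938 = 6·147 + 56; 147 = 2·56 + 35; 56 = 1·35 + 21; 35 = 1·21 + 14; 21 = 1·14 + 7; 14 = 2·7 + 0 → 7
gcd(7, 686): 686 = 98·7 + 0 → 7
gcd(7, 1575): 1575 = 225·7 + 0 → 7

7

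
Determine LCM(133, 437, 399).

9177

lcm(133, 437) = 133·437/gcd = 58121/19 = 3059
lcm(3059, 399) = 3059·399/gcd = 1220541/133 = 9177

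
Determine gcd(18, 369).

9

Euclid: 369 = 20·18 + 9; 18 = 2·9 + 0. Last nonzero remainder: 9.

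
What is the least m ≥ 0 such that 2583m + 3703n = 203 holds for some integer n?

Reduce mod 3703: 2583m ≡ 203 (mod 3703). With g = gcd(2583, 3703) = 7 dividing 203, divide through: 369m ≡ 29 (mod 529).
Since gcd(369, 529) = 1, m ≡ 29·(369)⁻¹ ≡ 466 (mod 529). Smallest non-negative: 466.

466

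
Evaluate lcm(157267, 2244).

1887204

157267 = 11 · 17 · 29²; 2244 = 2² · 3 · 11 · 17
max exponents: 2² · 3 · 11 · 17 · 29² = 1887204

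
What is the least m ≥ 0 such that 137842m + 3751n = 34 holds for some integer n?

254

Reduce mod 3751: 137842m ≡ 34 (mod 3751). With g = gcd(137842, 3751) = 1 dividing 34, divide through: 137842m ≡ 34 (mod 3751).
Since gcd(137842, 3751) = 1, m ≡ 34·(137842)⁻¹ ≡ 254 (mod 3751). Smallest non-negative: 254.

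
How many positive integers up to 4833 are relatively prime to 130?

1785

Prime factors of 130: 2, 5, 13. Count integers ≤ 4833 divisible by none of them.
By inclusion–exclusion: 4833 − ⌊4833/2⌋ − ⌊4833/5⌋ − ⌊4833/13⌋ + ⌊4833/10⌋ + ⌊4833/26⌋ + ⌊4833/65⌋ − ⌊4833/130⌋ = 1785.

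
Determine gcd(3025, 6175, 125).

gcd(3025, 6175): 6175 = 2·3025 + 125; 3025 = 24·125 + 25; 125 = 5·25 + 0 → 25
gcd(25, 125): 125 = 5·25 + 0 → 25

25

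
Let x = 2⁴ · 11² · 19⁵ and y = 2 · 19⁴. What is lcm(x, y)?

4793727664

max exponent per prime: 2⁴ · 11² · 19⁵ = 4793727664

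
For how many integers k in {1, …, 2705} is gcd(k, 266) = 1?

1099

Prime factors of 266: 2, 7, 19. Count integers ≤ 2705 divisible by none of them.
By inclusion–exclusion: 2705 − ⌊2705/2⌋ − ⌊2705/7⌋ − ⌊2705/19⌋ + ⌊2705/14⌋ + ⌊2705/38⌋ + ⌊2705/133⌋ − ⌊2705/266⌋ = 1099.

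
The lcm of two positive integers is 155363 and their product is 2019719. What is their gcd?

13

From gcd × lcm = uv: gcd = 2019719 / 155363 = 13.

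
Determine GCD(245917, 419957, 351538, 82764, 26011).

19

gcd(245917, 419957): 419957 = 1·245917 + 174040; 245917 = 1·174040 + 71877; 174040 = 2·71877 + 30286; 71877 = 2·30286 + 11305; 30286 = 2·11305 + 7676; 11305 = 1·7676 + 3629; 7676 = 2·3629 + 418; 3629 = 8·418 + 285; 418 = 1·285 + 133; 285 = 2·133 + 19; 133 = 7·19 + 0 → 19
gcd(19, 351538): 351538 = 18502·19 + 0 → 19
gcd(19, 82764): 82764 = 4356·19 + 0 → 19
gcd(19, 26011): 26011 = 1369·19 + 0 → 19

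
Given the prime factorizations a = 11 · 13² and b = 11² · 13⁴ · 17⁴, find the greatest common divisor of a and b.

min exponent per shared prime: 11 · 13² = 1859

1859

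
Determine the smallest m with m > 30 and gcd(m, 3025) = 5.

35

gcd(m, 3025) = 5 forces 5 | m; write m = 5s. Then gcd(5s, 5·605) = 5·gcd(s, 605), so need gcd(s, 605) = 1.
5s > 30 gives s ≥ 7. The least s ≥ 7 coprime to 605 is 7, so m = 5·7 = 35.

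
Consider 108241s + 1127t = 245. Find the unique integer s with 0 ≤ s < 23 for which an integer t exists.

gcd(108241, 1127) = 49 (Euclid: 108241 = 96·1127 + 49; 1127 = 23·49 + 0), and 49 | 245.
Extended Euclid: 108241·(1) + 1127·(-96) = 49. Scale by 5: s₀ = 5.
General solution s = s₀ + 23k; reducing mod 23 gives s = 5 (and t = -480).

5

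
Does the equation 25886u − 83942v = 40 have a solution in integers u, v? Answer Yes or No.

By Bézout, 25886u − 83942v = 40 has integer solutions iff gcd(25886, 83942) | 40.
Euclid: 83942 = 3·25886 + 6284; 25886 = 4·6284 + 750; 6284 = 8·750 + 284; 750 = 2·284 + 182; 284 = 1·182 + 102; 182 = 1·102 + 80; 102 = 1·80 + 22; 80 = 3·22 + 14; 22 = 1·14 + 8; 14 = 1·8 + 6; 8 = 1·6 + 2; 6 = 3·2 + 0. gcd = 2; 40 mod 2 = 0. Yes.

Yes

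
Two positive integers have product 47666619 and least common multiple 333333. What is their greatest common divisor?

From gcd × lcm = pq: gcd = 47666619 / 333333 = 143.

143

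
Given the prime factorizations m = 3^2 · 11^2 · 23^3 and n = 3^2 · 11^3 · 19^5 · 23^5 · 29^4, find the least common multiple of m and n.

135026727224012759812743

max exponent per prime: 3^2 · 11^3 · 19^5 · 23^5 · 29^4 = 135026727224012759812743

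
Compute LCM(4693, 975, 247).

351975

4693 = 13 · 19²; 975 = 3 · 5² · 13; 247 = 13 · 19
lcm takes max exponent of each prime: 3 · 5² · 13 · 19² = 351975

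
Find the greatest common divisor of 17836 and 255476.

52

17836 = 2² · 7³ · 13
255476 = 2² · 13 · 17³
Common: 2² · 13 = 52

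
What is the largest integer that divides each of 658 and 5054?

Euclid: 5054 = 7·658 + 448; 658 = 1·448 + 210; 448 = 2·210 + 28; 210 = 7·28 + 14; 28 = 2·14 + 0. Last nonzero remainder: 14.

14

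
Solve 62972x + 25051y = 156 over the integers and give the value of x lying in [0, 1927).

1273

Reduce mod 25051: 62972x ≡ 156 (mod 25051). With g = gcd(62972, 25051) = 13 dividing 156, divide through: 4844x ≡ 12 (mod 1927).
Since gcd(4844, 1927) = 1, x ≡ 12·(4844)⁻¹ ≡ 1273 (mod 1927). Smallest non-negative: 1273.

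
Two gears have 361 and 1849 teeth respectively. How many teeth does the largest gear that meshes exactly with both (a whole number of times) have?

1

Euclid: 1849 = 5·361 + 44; 361 = 8·44 + 9; 44 = 4·9 + 8; 9 = 1·8 + 1; 8 = 8·1 + 0. Last nonzero remainder: 1.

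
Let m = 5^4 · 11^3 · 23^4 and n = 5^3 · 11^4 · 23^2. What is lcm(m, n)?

2560720050625

max exponent per prime: 5^4 · 11^4 · 23^4 = 2560720050625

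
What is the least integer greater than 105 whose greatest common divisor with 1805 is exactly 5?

1805 = 5·361. Any a with gcd(a, 1805) = 5 is a multiple of 5, say 5s, with s coprime to 361.
Need s > 105/5, so s ≥ 22. First s ≥ 22 with gcd(s, 361) = 1 is s = 22. Thus a = 5·22 = 110.

110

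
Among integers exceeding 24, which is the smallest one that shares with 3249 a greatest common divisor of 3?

3249 = 3·1083. Any t with gcd(t, 3249) = 3 is a multiple of 3, say 3s, with s coprime to 1083.
Need s > 24/3, so s ≥ 9. First s ≥ 9 with gcd(s, 1083) = 1 is s = 10. Thus t = 3·10 = 30.

30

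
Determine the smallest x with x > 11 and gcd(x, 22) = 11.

33

22 = 11·2. Any x with gcd(x, 22) = 11 is a multiple of 11, say 11s, with s coprime to 2.
Need s > 11/11, so s ≥ 2. First s ≥ 2 with gcd(s, 2) = 1 is s = 3. Thus x = 11·3 = 33.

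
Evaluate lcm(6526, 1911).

959322

gcd first: 6526 = 3·1911 + 793; 1911 = 2·793 + 325; 793 = 2·325 + 143; 325 = 2·143 + 39; 143 = 3·39 + 26; 39 = 1·26 + 13; 26 = 2·13 + 0 → gcd = 13
lcm = 6526·1911/gcd = 12471186/13 = 959322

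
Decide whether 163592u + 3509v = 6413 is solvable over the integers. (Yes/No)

By Bézout, 163592u + 3509v = 6413 has integer solutions iff gcd(163592, 3509) | 6413.
Euclid: 163592 = 46·3509 + 2178; 3509 = 1·2178 + 1331; 2178 = 1·1331 + 847; 1331 = 1·847 + 484; 847 = 1·484 + 363; 484 = 1·363 + 121; 363 = 3·121 + 0. gcd = 121; 6413 mod 121 = 0. Yes.

Yes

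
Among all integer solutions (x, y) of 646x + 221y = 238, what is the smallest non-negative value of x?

Reduce mod 221: 646x ≡ 238 (mod 221). With g = gcd(646, 221) = 17 dividing 238, divide through: 38x ≡ 14 (mod 13).
Since gcd(38, 13) = 1, x ≡ 14·(38)⁻¹ ≡ 12 (mod 13). Smallest non-negative: 12.

12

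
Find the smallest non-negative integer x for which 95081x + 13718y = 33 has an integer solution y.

Euclid: 95081 = 6·13718 + 12773; 13718 = 1·12773 + 945; 12773 = 13·945 + 488; 945 = 1·488 + 457; 488 = 1·457 + 31; 457 = 14·31 + 23; 31 = 1·23 + 8; 23 = 2·8 + 7; 8 = 1·7 + 1; 7 = 7·1 + 0 → gcd = 1; 33 = 1·33.
Back-substitution yields 95081·(1771) + 13718·(-12275) = 1, so one solution is x = 1771·33 = 58443, y = -12275·33 = -405075.
Solutions in x differ by 13718/1 = 13718; the one in [0, 13718) is 58443 mod 13718 = 3571.

3571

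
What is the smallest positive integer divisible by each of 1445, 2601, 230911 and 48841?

1756078155

1445 = 5 · 17²; 2601 = 3² · 17²; 230911 = 17³ · 47; 48841 = 13² · 17²
lcm takes max exponent of each prime: 3² · 5 · 13² · 17³ · 47 = 1756078155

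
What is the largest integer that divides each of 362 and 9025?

1

Euclid: 9025 = 24·362 + 337; 362 = 1·337 + 25; 337 = 13·25 + 12; 25 = 2·12 + 1; 12 = 12·1 + 0. Last nonzero remainder: 1.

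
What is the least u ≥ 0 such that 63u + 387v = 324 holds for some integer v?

Reduce mod 387: 63u ≡ 324 (mod 387). With g = gcd(63, 387) = 9 dividing 324, divide through: 7u ≡ 36 (mod 43).
Since gcd(7, 43) = 1, u ≡ 36·(7)⁻¹ ≡ 42 (mod 43). Smallest non-negative: 42.

42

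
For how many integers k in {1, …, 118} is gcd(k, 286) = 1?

Prime factors of 286: 2, 11, 13. Count integers ≤ 118 divisible by none of them.
By inclusion–exclusion: 118 − ⌊118/2⌋ − ⌊118/11⌋ − ⌊118/13⌋ + ⌊118/22⌋ + ⌊118/26⌋ + ⌊118/143⌋ − ⌊118/286⌋ = 49.

49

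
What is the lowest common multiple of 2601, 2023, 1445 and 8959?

2822085

2601 = 3² · 17²; 2023 = 7 · 17²; 1445 = 5 · 17²; 8959 = 17² · 31
lcm takes max exponent of each prime: 3² · 5 · 7 · 17² · 31 = 2822085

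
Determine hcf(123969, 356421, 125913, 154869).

gcd(123969, 356421): 356421 = 2·123969 + 108483; 123969 = 1·108483 + 15486; 108483 = 7·15486 + 81; 15486 = 191·81 + 15; 81 = 5·15 + 6; 15 = 2·6 + 3; 6 = 2·3 + 0 → 3
gcd(3, 125913): 125913 = 41971·3 + 0 → 3
gcd(3, 154869): 154869 = 51623·3 + 0 → 3

3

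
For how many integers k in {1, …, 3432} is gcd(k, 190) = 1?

190 = 2·5·19. Inclusion–exclusion on these primes:
3432 − ⌊3432/2⌋ − ⌊3432/5⌋ − ⌊3432/19⌋ + ⌊3432/10⌋ + ⌊3432/38⌋ + ⌊3432/95⌋ − ⌊3432/190⌋ = 1301

1301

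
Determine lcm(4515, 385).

49665

4515 = 3 · 5 · 7 · 43; 385 = 5 · 7 · 11
max exponents: 3 · 5 · 7 · 11 · 43 = 49665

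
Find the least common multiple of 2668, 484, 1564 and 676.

2668 = 2² · 23 · 29; 484 = 2² · 11²; 1564 = 2² · 17 · 23; 676 = 2² · 13²
lcm takes max exponent of each prime: 2² · 11² · 13² · 17 · 23 · 29 = 927484844

927484844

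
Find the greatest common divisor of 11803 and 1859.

Euclid: 11803 = 6·1859 + 649; 1859 = 2·649 + 561; 649 = 1·561 + 88; 561 = 6·88 + 33; 88 = 2·33 + 22; 33 = 1·22 + 11; 22 = 2·11 + 0. Last nonzero remainder: 11.

11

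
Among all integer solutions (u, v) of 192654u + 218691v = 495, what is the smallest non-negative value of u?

gcd(192654, 218691) = 99 (Euclid: 218691 = 1·192654 + 26037; 192654 = 7·26037 + 10395; 26037 = 2·10395 + 5247; 10395 = 1·5247 + 5148; 5247 = 1·5148 + 99; 5148 = 52·99 + 0), and 99 | 495.
Extended Euclid: 192654·(-42) + 218691·(37) = 99. Scale by 5: u₀ = -210.
General solution u = u₀ + 2209t; reducing mod 2209 gives u = 1999 (and v = -1761).

1999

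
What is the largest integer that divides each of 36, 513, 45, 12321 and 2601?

36 = 2² · 3²; 513 = 3³ · 19; 45 = 3² · 5; 12321 = 3² · 37²; 2601 = 3² · 17²
gcd takes min exponent of each prime: 3² = 9

9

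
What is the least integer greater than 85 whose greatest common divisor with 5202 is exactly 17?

119

Multiples of 17 above 85: 17·6, 17·7, … . Need the cofactor coprime to 5202/17 = 306.
Checking s = 6, 7, … the first with gcd(s, 306) = 1 is s = 7, giving 119.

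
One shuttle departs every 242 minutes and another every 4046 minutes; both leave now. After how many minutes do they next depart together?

489566

gcd first: 4046 = 16·242 + 174; 242 = 1·174 + 68; 174 = 2·68 + 38; 68 = 1·38 + 30; 38 = 1·30 + 8; 30 = 3·8 + 6; 8 = 1·6 + 2; 6 = 3·2 + 0 → gcd = 2
lcm = 242·4046/gcd = 979132/2 = 489566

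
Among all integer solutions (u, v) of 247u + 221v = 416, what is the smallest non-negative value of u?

gcd(247, 221) = 13 (Euclid: 247 = 1·221 + 26; 221 = 8·26 + 13; 26 = 2·13 + 0), and 13 | 416.
Extended Euclid: 247·(-8) + 221·(9) = 13. Scale by 32: u₀ = -256.
General solution u = u₀ + 17t; reducing mod 17 gives u = 16 (and v = -16).

16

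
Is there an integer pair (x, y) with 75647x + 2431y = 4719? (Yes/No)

Yes

By Bézout, 75647x + 2431y = 4719 has integer solutions iff gcd(75647, 2431) | 4719.
Euclid: 75647 = 31·2431 + 286; 2431 = 8·286 + 143; 286 = 2·143 + 0. gcd = 143; 4719 mod 143 = 0. Yes.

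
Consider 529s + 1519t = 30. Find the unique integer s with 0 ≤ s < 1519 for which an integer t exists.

gcd(529, 1519) = 1 (Euclid: 1519 = 2·529 + 461; 529 = 1·461 + 68; 461 = 6·68 + 53; 68 = 1·53 + 15; 53 = 3·15 + 8; 15 = 1·8 + 7; 8 = 1·7 + 1; 7 = 7·1 + 0), and 1 | 30.
Extended Euclid: 529·(-201) + 1519·(70) = 1. Scale by 30: s₀ = -6030.
General solution s = s₀ + 1519k; reducing mod 1519 gives s = 46 (and t = -16).

46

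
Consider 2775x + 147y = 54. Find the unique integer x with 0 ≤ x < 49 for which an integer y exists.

Euclid: 2775 = 18·147 + 129; 147 = 1·129 + 18; 129 = 7·18 + 3; 18 = 6·3 + 0 → gcd = 3; 54 = 3·18.
Back-substitution yields 2775·(8) + 147·(-151) = 3, so one solution is x = 8·18 = 144, y = -151·18 = -2718.
Solutions in x differ by 147/3 = 49; the one in [0, 49) is 144 mod 49 = 46.

46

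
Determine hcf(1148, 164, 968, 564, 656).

4

1148 = 2² · 7 · 41; 164 = 2² · 41; 968 = 2³ · 11²; 564 = 2² · 3 · 47; 656 = 2⁴ · 41
gcd takes min exponent of each prime: 2² = 4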